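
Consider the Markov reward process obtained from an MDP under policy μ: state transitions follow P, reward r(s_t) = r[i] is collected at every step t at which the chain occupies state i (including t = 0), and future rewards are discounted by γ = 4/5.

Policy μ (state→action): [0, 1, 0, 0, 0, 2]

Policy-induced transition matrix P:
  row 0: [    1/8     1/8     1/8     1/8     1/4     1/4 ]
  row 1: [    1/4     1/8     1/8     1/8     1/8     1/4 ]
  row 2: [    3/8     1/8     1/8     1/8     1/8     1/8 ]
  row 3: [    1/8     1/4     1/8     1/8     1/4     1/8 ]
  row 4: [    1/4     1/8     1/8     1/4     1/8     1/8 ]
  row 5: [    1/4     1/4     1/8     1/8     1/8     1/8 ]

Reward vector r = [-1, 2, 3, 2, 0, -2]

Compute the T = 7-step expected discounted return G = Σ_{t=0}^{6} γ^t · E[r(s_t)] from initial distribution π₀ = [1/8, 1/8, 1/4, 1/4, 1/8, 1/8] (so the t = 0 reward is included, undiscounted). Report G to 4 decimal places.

G = 2.4106

t=0: π = [0.1250, 0.1250, 0.2500, 0.2500, 0.1250, 0.1250], E[r] = 1.1250, γ^t·E[r] = 1.125000, running G = 1.125000
t=1: π = [0.2344, 0.1719, 0.1250, 0.1406, 0.1719, 0.1563], E[r] = 0.4531, γ^t·E[r] = 0.362500, running G = 1.487500
t=2: π = [0.2188, 0.1621, 0.1250, 0.1465, 0.1719, 0.1758], E[r] = 0.4219, γ^t·E[r] = 0.270000, running G = 1.757500
t=3: π = [0.2200, 0.1653, 0.1250, 0.1465, 0.1707, 0.1726], E[r] = 0.4333, γ^t·E[r] = 0.221875, running G = 1.979375
t=4: π = [0.2198, 0.1649, 0.1250, 0.1463, 0.1708, 0.1732], E[r] = 0.4313, γ^t·E[r] = 0.176663, running G = 2.156038
t=5: π = [0.2199, 0.1649, 0.1250, 0.1464, 0.1708, 0.1731], E[r] = 0.4315, γ^t·E[r] = 0.141408, running G = 2.297445
t=6: π = [0.2198, 0.1649, 0.1250, 0.1463, 0.1708, 0.1731], E[r] = 0.4315, γ^t·E[r] = 0.113116, running G = 2.410561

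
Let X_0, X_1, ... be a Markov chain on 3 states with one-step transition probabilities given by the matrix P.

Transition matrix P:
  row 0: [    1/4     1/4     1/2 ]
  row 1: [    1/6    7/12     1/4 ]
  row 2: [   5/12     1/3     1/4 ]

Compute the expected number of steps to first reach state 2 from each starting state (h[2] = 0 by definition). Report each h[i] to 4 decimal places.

First-step conditioning: h[2] = 0; for i ≠ 2, h[i] = 1 + Σ_k P[i][k]·h[k].
  h[0] = 1 + 1/4·h[0] + 1/4·h[1]
  h[1] = 1 + 1/6·h[0] + 7/12·h[1]
Solving the 2×2 linear system over states ≠ 2 gives exactly h = [32/13, 44/13, 0] (h[2] = 0 is the target).

h = [2.4615, 3.3846, 0.0000]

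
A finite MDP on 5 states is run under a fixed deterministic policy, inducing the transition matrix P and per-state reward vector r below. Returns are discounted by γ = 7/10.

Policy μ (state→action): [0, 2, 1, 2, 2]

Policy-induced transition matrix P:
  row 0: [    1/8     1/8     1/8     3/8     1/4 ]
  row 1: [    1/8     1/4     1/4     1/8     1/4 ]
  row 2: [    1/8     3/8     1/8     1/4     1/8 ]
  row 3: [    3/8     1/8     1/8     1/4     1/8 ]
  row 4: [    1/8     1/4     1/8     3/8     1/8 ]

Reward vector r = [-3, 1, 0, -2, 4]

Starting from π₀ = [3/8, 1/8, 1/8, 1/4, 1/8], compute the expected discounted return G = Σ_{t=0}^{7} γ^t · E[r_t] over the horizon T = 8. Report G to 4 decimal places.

G = -1.4714

t=0: π = [0.3750, 0.1250, 0.1250, 0.2500, 0.1250], E[r] = -1.0000, γ^t·E[r] = -1.000000, running G = -1.000000
t=1: π = [0.1875, 0.1875, 0.1406, 0.2969, 0.1875], E[r] = -0.2188, γ^t·E[r] = -0.153125, running G = -1.153125
t=2: π = [0.1992, 0.2070, 0.1484, 0.2734, 0.1719], E[r] = -0.2500, γ^t·E[r] = -0.122500, running G = -1.275625
t=3: π = [0.1934, 0.2095, 0.1509, 0.2705, 0.1758], E[r] = -0.2085, γ^t·E[r] = -0.071514, running G = -1.347139
t=4: π = [0.1926, 0.2109, 0.1512, 0.2700, 0.1754], E[r] = -0.2055, γ^t·E[r] = -0.049342, running G = -1.396481
t=5: π = [0.1925, 0.2111, 0.1514, 0.2696, 0.1754], E[r] = -0.2039, γ^t·E[r] = -0.034273, running G = -1.430754
t=6: π = [0.1924, 0.2112, 0.1514, 0.2696, 0.1754], E[r] = -0.2035, γ^t·E[r] = -0.023942, running G = -1.454696
t=7: π = [0.1924, 0.2112, 0.1514, 0.2696, 0.1754], E[r] = -0.2034, γ^t·E[r] = -0.016753, running G = -1.471449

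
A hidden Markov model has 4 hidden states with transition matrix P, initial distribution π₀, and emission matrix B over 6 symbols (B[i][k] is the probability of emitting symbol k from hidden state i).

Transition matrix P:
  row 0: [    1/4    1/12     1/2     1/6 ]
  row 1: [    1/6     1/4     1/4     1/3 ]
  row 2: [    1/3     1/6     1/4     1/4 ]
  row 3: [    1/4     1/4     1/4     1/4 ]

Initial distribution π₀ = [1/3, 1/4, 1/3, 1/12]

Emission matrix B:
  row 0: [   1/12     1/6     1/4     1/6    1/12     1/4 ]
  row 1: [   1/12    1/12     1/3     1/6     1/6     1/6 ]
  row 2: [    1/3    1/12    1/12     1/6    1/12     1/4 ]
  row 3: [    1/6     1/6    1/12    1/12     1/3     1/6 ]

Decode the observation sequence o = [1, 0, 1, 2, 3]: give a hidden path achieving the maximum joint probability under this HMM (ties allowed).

t=0: δ = [5.556e-02, 2.083e-02, 2.778e-02, 1.389e-02]  (obs o_0=1)
t=1: δ = [1.157e-03, 4.340e-04, 9.259e-03, 1.543e-03]  ψ = [0, 1, 0, 0]  (obs o_1=0)
t=2: δ = [5.144e-04, 1.286e-04, 1.929e-04, 3.858e-04]  ψ = [2, 2, 2, 2]  (obs o_2=1)
t=3: δ = [3.215e-05, 3.215e-05, 2.143e-05, 8.038e-06]  ψ = [0, 3, 0, 3]  (obs o_3=2)
t=4: δ = [1.340e-06, 1.340e-06, 2.679e-06, 8.931e-07]  ψ = [0, 1, 0, 1]  (obs o_4=3)
backtrack: best end state = 2; path = [0, 2, 0, 0, 2]

path = [0, 2, 0, 0, 2]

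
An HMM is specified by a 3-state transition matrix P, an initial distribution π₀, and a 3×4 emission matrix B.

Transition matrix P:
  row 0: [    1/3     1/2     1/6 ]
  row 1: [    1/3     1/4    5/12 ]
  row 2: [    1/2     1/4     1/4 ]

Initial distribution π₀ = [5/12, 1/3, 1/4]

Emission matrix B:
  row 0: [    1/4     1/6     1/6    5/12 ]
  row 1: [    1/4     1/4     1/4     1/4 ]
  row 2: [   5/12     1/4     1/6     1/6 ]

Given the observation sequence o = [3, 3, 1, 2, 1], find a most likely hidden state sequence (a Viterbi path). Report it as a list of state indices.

t=0: δ = [1.736e-01, 8.333e-02, 4.167e-02]  (obs o_0=3)
t=1: δ = [2.411e-02, 2.170e-02, 5.787e-03]  ψ = [0, 0, 1]  (obs o_1=3)
t=2: δ = [1.340e-03, 3.014e-03, 2.261e-03]  ψ = [0, 0, 1]  (obs o_2=1)
t=3: δ = [1.884e-04, 1.884e-04, 2.093e-04]  ψ = [2, 1, 1]  (obs o_3=2)
t=4: δ = [1.744e-05, 2.355e-05, 1.962e-05]  ψ = [2, 0, 1]  (obs o_4=1)
backtrack: best end state = 1; path = [0, 1, 2, 0, 1]

path = [0, 1, 2, 0, 1]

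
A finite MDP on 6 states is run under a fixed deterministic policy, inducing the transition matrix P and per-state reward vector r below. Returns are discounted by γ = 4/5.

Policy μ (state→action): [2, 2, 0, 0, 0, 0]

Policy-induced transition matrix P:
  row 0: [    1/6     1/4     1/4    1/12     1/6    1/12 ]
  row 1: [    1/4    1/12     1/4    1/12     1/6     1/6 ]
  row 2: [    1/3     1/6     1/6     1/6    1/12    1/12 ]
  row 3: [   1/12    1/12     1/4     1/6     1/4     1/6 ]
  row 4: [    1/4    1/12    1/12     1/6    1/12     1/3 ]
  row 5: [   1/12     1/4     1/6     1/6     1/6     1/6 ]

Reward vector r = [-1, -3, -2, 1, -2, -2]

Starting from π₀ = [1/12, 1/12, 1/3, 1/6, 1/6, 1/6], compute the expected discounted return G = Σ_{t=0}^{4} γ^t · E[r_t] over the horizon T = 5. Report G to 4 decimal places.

G = -5.1067

t=0: π = [0.0833, 0.0833, 0.3333, 0.1667, 0.1667, 0.1667], E[r] = -1.5000, γ^t·E[r] = -1.500000, running G = -1.500000
t=1: π = [0.2153, 0.1528, 0.1806, 0.1528, 0.1389, 0.1597], E[r] = -1.4792, γ^t·E[r] = -1.183333, running G = -2.683333
t=2: π = [0.1950, 0.1609, 0.1985, 0.1360, 0.1528, 0.1568], E[r] = -1.5579, γ^t·E[r] = -0.997037, running G = -3.680370
t=3: π = [0.2015, 0.1585, 0.1949, 0.1370, 0.1487, 0.1593], E[r] = -1.5460, γ^t·E[r] = -0.791556, running G = -4.471926
t=4: π = [0.2001, 0.1597, 0.1957, 0.1367, 0.1494, 0.1584], E[r] = -1.5497, γ^t·E[r] = -0.634737, running G = -5.106663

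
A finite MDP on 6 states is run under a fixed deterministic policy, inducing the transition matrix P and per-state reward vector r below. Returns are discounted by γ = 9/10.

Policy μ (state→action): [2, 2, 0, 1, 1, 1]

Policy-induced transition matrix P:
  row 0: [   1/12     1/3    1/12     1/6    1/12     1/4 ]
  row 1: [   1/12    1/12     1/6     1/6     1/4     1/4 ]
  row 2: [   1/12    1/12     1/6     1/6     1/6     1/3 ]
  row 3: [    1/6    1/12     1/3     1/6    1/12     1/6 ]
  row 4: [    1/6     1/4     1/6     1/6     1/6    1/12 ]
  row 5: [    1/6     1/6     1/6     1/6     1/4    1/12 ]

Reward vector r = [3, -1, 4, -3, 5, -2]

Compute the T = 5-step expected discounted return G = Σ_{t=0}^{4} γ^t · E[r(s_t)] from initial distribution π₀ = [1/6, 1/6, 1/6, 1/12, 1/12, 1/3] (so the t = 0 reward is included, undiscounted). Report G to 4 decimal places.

G = 3.3987

t=0: π = [0.1667, 0.1667, 0.1667, 0.0833, 0.0833, 0.3333], E[r] = 0.5000, γ^t·E[r] = 0.500000, running G = 0.500000
t=1: π = [0.1250, 0.1667, 0.1667, 0.1667, 0.1875, 0.1875], E[r] = 0.9375, γ^t·E[r] = 0.843750, running G = 1.343750
t=2: π = [0.1285, 0.1615, 0.1840, 0.1667, 0.1719, 0.1875], E[r] = 0.9444, γ^t·E[r] = 0.765000, running G = 2.108750
t=3: π = [0.1272, 0.1597, 0.1837, 0.1667, 0.1712, 0.1916], E[r] = 0.9294, γ^t·E[r] = 0.677531, running G = 2.786281
t=4: π = [0.1274, 0.1596, 0.1838, 0.1667, 0.1715, 0.1910], E[r] = 0.9334, γ^t·E[r] = 0.612428, running G = 3.398709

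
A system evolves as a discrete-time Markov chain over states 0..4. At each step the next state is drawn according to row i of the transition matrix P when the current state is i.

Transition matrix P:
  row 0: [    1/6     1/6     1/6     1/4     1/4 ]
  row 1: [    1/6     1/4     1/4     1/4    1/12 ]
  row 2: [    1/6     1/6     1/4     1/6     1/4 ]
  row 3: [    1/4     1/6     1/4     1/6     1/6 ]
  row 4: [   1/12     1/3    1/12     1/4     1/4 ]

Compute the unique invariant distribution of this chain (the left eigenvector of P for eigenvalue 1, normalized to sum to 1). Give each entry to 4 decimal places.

Balance equations π_j = Σ_i π_i·P[i][j]:
  π_0 = 1/6·π_0 + 1/6·π_1 + 1/6·π_2 + 1/4·π_3 + 1/12·π_4
  π_1 = 1/6·π_0 + 1/4·π_1 + 1/6·π_2 + 1/6·π_3 + 1/3·π_4
  π_2 = 1/6·π_0 + 1/4·π_1 + 1/4·π_2 + 1/4·π_3 + 1/12·π_4
  π_3 = 1/4·π_0 + 1/4·π_1 + 1/6·π_2 + 1/6·π_3 + 1/4·π_4
  normalize: π_0 + π_1 + π_2 + π_3 + π_4 = 1
Solving the linear system gives exactly π = [157/933, 1420/6531, 1328/6531, 1405/6531, 1279/6531].

π = [0.1683, 0.2174, 0.2033, 0.2151, 0.1958]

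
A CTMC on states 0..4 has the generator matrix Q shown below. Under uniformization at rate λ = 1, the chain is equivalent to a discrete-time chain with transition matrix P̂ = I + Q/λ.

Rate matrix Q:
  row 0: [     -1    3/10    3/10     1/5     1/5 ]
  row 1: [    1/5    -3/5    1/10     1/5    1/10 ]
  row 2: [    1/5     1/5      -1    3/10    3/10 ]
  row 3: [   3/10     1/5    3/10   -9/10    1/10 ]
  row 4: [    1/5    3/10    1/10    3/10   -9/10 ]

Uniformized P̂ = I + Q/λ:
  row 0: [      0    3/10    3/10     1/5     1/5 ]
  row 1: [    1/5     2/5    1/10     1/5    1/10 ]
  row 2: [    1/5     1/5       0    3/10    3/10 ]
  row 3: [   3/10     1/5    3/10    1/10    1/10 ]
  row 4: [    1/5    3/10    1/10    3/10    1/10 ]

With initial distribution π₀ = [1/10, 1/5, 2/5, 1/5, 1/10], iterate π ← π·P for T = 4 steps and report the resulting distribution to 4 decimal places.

t=0: π = [0.1000, 0.2000, 0.4000, 0.2000, 0.1000]
t=1: π = [0.2000, 0.2600, 0.1200, 0.2300, 0.1900]
t=2: π = [0.1830, 0.2910, 0.1740, 0.2080, 0.1440]
t=3: π = [0.1842, 0.2909, 0.1608, 0.2110, 0.1531]
t=4: π = [0.1843, 0.2919, 0.1630, 0.2103, 0.1506]

π = [0.1843, 0.2919, 0.1630, 0.2103, 0.1506]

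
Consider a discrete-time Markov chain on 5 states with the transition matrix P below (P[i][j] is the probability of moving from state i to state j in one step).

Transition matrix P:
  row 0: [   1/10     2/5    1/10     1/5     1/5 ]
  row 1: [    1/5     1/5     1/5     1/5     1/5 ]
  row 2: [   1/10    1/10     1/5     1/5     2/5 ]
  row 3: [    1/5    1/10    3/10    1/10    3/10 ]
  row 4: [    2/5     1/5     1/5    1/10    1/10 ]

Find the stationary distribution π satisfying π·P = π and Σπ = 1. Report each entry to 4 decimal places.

π = [0.2062, 0.2056, 0.1955, 0.1607, 0.2320]

Balance equations π_j = Σ_i π_i·P[i][j]:
  π_0 = 1/10·π_0 + 1/5·π_1 + 1/10·π_2 + 1/5·π_3 + 2/5·π_4
  π_1 = 2/5·π_0 + 1/5·π_1 + 1/10·π_2 + 1/10·π_3 + 1/5·π_4
  π_2 = 1/10·π_0 + 1/5·π_1 + 1/5·π_2 + 3/10·π_3 + 1/5·π_4
  π_3 = 1/5·π_0 + 1/5·π_1 + 1/5·π_2 + 1/10·π_3 + 1/10·π_4
  normalize: π_0 + π_1 + π_2 + π_3 + π_4 = 1
Solving the linear system gives exactly π = [53/257, 687/3341, 653/3341, 537/3341, 775/3341].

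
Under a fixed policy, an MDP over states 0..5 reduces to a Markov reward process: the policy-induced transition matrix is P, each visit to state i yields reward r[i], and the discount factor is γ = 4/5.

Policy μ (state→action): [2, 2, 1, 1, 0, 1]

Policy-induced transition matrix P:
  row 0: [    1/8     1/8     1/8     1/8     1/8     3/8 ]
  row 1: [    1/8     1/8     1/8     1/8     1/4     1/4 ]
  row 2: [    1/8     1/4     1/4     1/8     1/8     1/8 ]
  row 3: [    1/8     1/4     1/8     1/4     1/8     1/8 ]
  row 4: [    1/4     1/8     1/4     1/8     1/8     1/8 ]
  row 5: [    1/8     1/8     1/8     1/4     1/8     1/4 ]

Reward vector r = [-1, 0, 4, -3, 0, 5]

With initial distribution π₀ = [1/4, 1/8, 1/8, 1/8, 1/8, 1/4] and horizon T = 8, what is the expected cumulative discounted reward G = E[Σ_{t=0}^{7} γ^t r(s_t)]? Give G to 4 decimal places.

G = 4.4670

t=0: π = [0.2500, 0.1250, 0.1250, 0.1250, 0.1250, 0.2500], E[r] = 1.1250, γ^t·E[r] = 1.125000, running G = 1.125000
t=1: π = [0.1406, 0.1563, 0.1563, 0.1719, 0.1406, 0.2344], E[r] = 1.1406, γ^t·E[r] = 0.912500, running G = 2.037500
t=2: π = [0.1426, 0.1660, 0.1621, 0.1758, 0.1445, 0.2090], E[r] = 1.0234, γ^t·E[r] = 0.655000, running G = 2.692500
t=3: π = [0.1431, 0.1672, 0.1633, 0.1731, 0.1458, 0.2075], E[r] = 1.0286, γ^t·E[r] = 0.526625, running G = 3.219125
t=4: π = [0.1432, 0.1671, 0.1636, 0.1726, 0.1459, 0.2076], E[r] = 1.0316, γ^t·E[r] = 0.422563, running G = 3.641688
t=5: π = [0.1432, 0.1670, 0.1637, 0.1725, 0.1459, 0.2076], E[r] = 1.0322, γ^t·E[r] = 0.338215, running G = 3.979903
t=6: π = [0.1432, 0.1670, 0.1637, 0.1725, 0.1459, 0.2076], E[r] = 1.0322, γ^t·E[r] = 0.270586, running G = 4.250489
t=7: π = [0.1432, 0.1670, 0.1637, 0.1725, 0.1459, 0.2076], E[r] = 1.0322, γ^t·E[r] = 0.216469, running G = 4.466958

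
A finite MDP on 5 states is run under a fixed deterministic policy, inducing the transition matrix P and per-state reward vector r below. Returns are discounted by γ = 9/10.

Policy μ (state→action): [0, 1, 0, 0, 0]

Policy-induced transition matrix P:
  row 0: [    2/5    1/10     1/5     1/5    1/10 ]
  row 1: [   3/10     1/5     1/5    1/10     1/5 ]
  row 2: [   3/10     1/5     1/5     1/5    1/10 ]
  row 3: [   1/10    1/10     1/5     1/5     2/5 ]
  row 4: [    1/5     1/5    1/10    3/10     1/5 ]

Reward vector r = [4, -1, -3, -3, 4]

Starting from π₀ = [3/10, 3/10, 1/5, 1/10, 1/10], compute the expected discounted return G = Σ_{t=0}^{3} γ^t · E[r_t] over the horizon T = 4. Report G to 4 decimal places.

t=0: π = [0.3000, 0.3000, 0.2000, 0.1000, 0.1000], E[r] = 0.4000, γ^t·E[r] = 0.400000, running G = 0.400000
t=1: π = [0.3000, 0.1600, 0.1900, 0.1800, 0.1700], E[r] = 0.6100, γ^t·E[r] = 0.549000, running G = 0.949000
t=2: π = [0.2770, 0.1520, 0.1830, 0.2010, 0.1870], E[r] = 0.5520, γ^t·E[r] = 0.447120, running G = 1.396120
t=3: π = [0.2688, 0.1522, 0.1813, 0.2035, 0.1942], E[r] = 0.5454, γ^t·E[r] = 0.397597, running G = 1.793717

G = 1.7937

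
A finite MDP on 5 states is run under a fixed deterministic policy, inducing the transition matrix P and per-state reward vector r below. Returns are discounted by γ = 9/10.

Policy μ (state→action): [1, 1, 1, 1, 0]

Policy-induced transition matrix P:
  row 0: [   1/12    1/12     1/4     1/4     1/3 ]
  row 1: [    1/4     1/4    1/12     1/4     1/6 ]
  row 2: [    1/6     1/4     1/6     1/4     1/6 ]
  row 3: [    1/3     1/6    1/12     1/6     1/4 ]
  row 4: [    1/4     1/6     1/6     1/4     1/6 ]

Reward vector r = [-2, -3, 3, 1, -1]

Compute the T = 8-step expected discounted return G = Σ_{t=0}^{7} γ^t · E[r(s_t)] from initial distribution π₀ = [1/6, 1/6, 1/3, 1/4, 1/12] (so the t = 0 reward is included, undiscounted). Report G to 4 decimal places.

G = -2.0986

t=0: π = [0.1667, 0.1667, 0.3333, 0.2500, 0.0833], E[r] = 0.3333, γ^t·E[r] = 0.333333, running G = 0.333333
t=1: π = [0.2153, 0.1944, 0.1458, 0.2292, 0.2153], E[r] = -0.5625, γ^t·E[r] = -0.506250, running G = -0.172917
t=2: π = [0.2211, 0.1771, 0.1493, 0.2309, 0.2216], E[r] = -0.5162, γ^t·E[r] = -0.418125, running G = -0.591042
t=3: π = [0.2200, 0.1754, 0.1511, 0.2308, 0.2228], E[r] = -0.5050, γ^t·E[r] = -0.368121, running G = -0.959163
t=4: π = [0.2200, 0.1755, 0.1511, 0.2308, 0.2226], E[r] = -0.5050, γ^t·E[r] = -0.331298, running G = -1.290461
t=5: π = [0.2200, 0.1756, 0.1511, 0.2308, 0.2226], E[r] = -0.5050, γ^t·E[r] = -0.298197, running G = -1.588658
t=6: π = [0.2200, 0.1756, 0.1511, 0.2308, 0.2226], E[r] = -0.5050, γ^t·E[r] = -0.268382, running G = -1.857040
t=7: π = [0.2200, 0.1756, 0.1511, 0.2308, 0.2226], E[r] = -0.5050, γ^t·E[r] = -0.241544, running G = -2.098584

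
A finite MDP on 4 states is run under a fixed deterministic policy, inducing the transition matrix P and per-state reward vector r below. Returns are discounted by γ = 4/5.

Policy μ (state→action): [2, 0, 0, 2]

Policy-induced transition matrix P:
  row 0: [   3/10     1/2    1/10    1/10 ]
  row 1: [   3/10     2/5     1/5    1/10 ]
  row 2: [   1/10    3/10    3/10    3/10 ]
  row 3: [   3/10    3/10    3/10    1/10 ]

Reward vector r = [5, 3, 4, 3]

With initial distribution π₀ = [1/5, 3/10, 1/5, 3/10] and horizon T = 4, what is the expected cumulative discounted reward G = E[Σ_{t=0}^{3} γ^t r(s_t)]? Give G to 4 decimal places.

G = 10.8878

t=0: π = [0.2000, 0.3000, 0.2000, 0.3000], E[r] = 3.6000, γ^t·E[r] = 3.600000, running G = 3.600000
t=1: π = [0.2600, 0.3700, 0.2300, 0.1400], E[r] = 3.7500, γ^t·E[r] = 3.000000, running G = 6.600000
t=2: π = [0.2540, 0.3890, 0.2110, 0.1460], E[r] = 3.7190, γ^t·E[r] = 2.380160, running G = 8.980160
t=3: π = [0.2578, 0.3897, 0.2103, 0.1422], E[r] = 3.7259, γ^t·E[r] = 1.907661, running G = 10.887821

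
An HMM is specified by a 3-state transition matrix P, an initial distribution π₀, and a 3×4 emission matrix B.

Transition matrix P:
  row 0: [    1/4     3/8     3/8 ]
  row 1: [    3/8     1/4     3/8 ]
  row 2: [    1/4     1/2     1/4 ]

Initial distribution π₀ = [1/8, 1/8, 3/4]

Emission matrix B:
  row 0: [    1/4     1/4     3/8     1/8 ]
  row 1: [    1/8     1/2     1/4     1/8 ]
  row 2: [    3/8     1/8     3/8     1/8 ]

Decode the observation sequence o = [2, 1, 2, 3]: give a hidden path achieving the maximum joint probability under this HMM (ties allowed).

t=0: δ = [4.688e-02, 3.125e-02, 2.812e-01]  (obs o_0=2)
t=1: δ = [1.758e-02, 7.031e-02, 8.789e-03]  ψ = [2, 2, 2]  (obs o_1=1)
t=2: δ = [9.888e-03, 4.395e-03, 9.888e-03]  ψ = [1, 1, 1]  (obs o_2=2)
t=3: δ = [3.090e-04, 6.180e-04, 4.635e-04]  ψ = [0, 2, 0]  (obs o_3=3)
backtrack: best end state = 1; path = [2, 1, 2, 1]

path = [2, 1, 2, 1]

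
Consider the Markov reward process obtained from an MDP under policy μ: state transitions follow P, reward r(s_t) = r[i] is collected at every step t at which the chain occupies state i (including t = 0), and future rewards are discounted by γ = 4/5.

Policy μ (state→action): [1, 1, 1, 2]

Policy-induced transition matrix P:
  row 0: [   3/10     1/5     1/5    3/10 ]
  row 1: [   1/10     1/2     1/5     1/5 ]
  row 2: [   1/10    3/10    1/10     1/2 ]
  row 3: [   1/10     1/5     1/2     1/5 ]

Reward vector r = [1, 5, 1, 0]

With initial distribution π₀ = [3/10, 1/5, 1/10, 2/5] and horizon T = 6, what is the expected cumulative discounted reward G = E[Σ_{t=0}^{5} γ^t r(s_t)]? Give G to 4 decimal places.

G = 6.5868

t=0: π = [0.3000, 0.2000, 0.1000, 0.4000], E[r] = 1.4000, γ^t·E[r] = 1.400000, running G = 1.400000
t=1: π = [0.1600, 0.2700, 0.3100, 0.2600], E[r] = 1.8200, γ^t·E[r] = 1.456000, running G = 2.856000
t=2: π = [0.1320, 0.3120, 0.2470, 0.3090], E[r] = 1.9390, γ^t·E[r] = 1.240960, running G = 4.096960
t=3: π = [0.1264, 0.3183, 0.2680, 0.2873], E[r] = 1.9859, γ^t·E[r] = 1.016781, running G = 5.113741
t=4: π = [0.1253, 0.3223, 0.2594, 0.2930], E[r] = 1.9961, γ^t·E[r] = 0.817611, running G = 5.931352
t=5: π = [0.1251, 0.3226, 0.2620, 0.2903], E[r] = 2.0002, γ^t·E[r] = 0.655412, running G = 6.586764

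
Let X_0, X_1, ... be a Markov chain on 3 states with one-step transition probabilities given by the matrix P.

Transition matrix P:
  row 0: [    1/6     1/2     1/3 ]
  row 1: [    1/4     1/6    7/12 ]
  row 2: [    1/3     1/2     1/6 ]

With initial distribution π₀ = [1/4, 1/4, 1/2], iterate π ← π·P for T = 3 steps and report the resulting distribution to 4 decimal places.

t=0: π = [0.2500, 0.2500, 0.5000]
t=1: π = [0.2708, 0.4167, 0.3125]
t=2: π = [0.2535, 0.3611, 0.3854]
t=3: π = [0.2610, 0.3796, 0.3594]

π = [0.2610, 0.3796, 0.3594]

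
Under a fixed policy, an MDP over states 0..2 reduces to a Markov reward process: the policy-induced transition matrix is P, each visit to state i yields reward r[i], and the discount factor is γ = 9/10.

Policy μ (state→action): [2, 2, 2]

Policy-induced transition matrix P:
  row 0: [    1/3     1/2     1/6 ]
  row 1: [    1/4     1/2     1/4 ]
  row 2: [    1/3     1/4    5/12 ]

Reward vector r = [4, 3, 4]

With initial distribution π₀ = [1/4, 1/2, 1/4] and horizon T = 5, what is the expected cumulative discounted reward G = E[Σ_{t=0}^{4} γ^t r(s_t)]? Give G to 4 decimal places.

G = 14.5377

t=0: π = [0.2500, 0.5000, 0.2500], E[r] = 3.5000, γ^t·E[r] = 3.500000, running G = 3.500000
t=1: π = [0.2917, 0.4375, 0.2708], E[r] = 3.5625, γ^t·E[r] = 3.206250, running G = 6.706250
t=2: π = [0.2969, 0.4323, 0.2708], E[r] = 3.5677, γ^t·E[r] = 2.889844, running G = 9.596094
t=3: π = [0.2973, 0.4323, 0.2704], E[r] = 3.5677, γ^t·E[r] = 2.600859, running G = 12.196953
t=4: π = [0.2973, 0.4324, 0.2703], E[r] = 3.5676, γ^t·E[r] = 2.340702, running G = 14.537655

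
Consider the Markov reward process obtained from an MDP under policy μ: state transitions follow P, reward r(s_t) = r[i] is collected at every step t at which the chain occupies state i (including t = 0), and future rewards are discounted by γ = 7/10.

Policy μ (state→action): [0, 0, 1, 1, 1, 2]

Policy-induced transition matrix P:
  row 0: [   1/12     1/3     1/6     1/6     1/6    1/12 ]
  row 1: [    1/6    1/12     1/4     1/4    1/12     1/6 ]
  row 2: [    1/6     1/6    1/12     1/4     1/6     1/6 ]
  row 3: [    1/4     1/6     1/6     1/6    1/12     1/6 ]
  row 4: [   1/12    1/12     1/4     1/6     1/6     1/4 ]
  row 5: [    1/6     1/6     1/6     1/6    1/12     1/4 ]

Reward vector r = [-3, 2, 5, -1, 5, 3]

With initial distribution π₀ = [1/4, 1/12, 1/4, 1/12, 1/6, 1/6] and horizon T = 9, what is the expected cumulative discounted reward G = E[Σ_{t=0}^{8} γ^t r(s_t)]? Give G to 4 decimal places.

t=0: π = [0.2500, 0.0833, 0.2500, 0.0833, 0.1667, 0.1667], E[r] = 1.9167, γ^t·E[r] = 1.916667, running G = 1.916667
t=1: π = [0.1389, 0.1875, 0.1667, 0.1944, 0.1389, 0.1736], E[r] = 1.8125, γ^t·E[r] = 1.268750, running G = 3.185417
t=2: π = [0.1597, 0.1626, 0.1800, 0.1962, 0.1204, 0.1811], E[r] = 1.6950, γ^t·E[r] = 0.830561, running G = 4.015978
t=3: π = [0.1597, 0.1697, 0.1753, 0.1952, 0.1217, 0.1785], E[r] = 1.6852, γ^t·E[r] = 0.578035, running G = 4.594013
t=4: π = [0.1595, 0.1690, 0.1763, 0.1954, 0.1214, 0.1784], E[r] = 1.6879, γ^t·E[r] = 0.405258, running G = 4.999271
t=5: π = [0.1595, 0.1690, 0.1762, 0.1954, 0.1214, 0.1784], E[r] = 1.6871, γ^t·E[r] = 0.283552, running G = 5.282823
t=6: π = [0.1595, 0.1691, 0.1762, 0.1954, 0.1214, 0.1784], E[r] = 1.6872, γ^t·E[r] = 0.198500, running G = 5.481323
t=7: π = [0.1595, 0.1690, 0.1762, 0.1954, 0.1214, 0.1784], E[r] = 1.6872, γ^t·E[r] = 0.138949, running G = 5.620272
t=8: π = [0.1595, 0.1690, 0.1762, 0.1954, 0.1214, 0.1784], E[r] = 1.6872, γ^t·E[r] = 0.097264, running G = 5.717536

G = 5.7175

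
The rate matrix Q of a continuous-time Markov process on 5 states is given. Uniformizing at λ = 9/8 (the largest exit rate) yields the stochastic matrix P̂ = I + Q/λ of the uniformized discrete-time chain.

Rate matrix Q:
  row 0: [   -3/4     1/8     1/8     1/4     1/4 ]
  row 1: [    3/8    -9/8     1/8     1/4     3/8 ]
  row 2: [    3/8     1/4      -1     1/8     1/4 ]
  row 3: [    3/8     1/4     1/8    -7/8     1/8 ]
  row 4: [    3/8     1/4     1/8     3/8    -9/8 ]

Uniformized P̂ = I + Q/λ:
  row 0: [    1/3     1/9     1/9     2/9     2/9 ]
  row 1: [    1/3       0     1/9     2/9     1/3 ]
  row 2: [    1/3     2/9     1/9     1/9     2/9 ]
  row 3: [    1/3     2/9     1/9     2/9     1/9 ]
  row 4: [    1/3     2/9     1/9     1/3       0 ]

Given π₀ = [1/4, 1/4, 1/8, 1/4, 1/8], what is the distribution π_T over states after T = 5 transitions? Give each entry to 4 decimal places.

π = [0.3333, 0.1515, 0.1111, 0.2293, 0.1748]

t=0: π = [0.2500, 0.2500, 0.1250, 0.2500, 0.1250]
t=1: π = [0.3333, 0.1389, 0.1111, 0.2222, 0.1944]
t=2: π = [0.3333, 0.1543, 0.1111, 0.2315, 0.1698]
t=3: π = [0.3333, 0.1509, 0.1111, 0.2287, 0.1759]
t=4: π = [0.3333, 0.1517, 0.1111, 0.2294, 0.1745]
t=5: π = [0.3333, 0.1515, 0.1111, 0.2293, 0.1748]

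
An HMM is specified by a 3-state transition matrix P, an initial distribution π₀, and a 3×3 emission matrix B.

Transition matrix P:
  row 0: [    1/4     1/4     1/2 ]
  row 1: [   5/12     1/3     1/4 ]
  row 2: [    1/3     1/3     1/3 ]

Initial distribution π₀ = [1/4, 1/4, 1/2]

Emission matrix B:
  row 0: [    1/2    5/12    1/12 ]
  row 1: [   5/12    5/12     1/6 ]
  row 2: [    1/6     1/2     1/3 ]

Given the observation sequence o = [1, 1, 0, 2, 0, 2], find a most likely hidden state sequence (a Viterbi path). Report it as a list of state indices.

path = [2, 1, 0, 2, 0, 2]

t=0: δ = [1.042e-01, 1.042e-01, 2.500e-01]  (obs o_0=1)
t=1: δ = [3.472e-02, 3.472e-02, 4.167e-02]  ψ = [2, 2, 2]  (obs o_1=1)
t=2: δ = [7.234e-03, 5.787e-03, 2.894e-03]  ψ = [1, 2, 0]  (obs o_2=0)
t=3: δ = [2.009e-04, 3.215e-04, 1.206e-03]  ψ = [1, 1, 0]  (obs o_3=2)
t=4: δ = [2.009e-04, 1.674e-04, 6.698e-05]  ψ = [2, 2, 2]  (obs o_4=0)
t=5: δ = [5.814e-06, 9.303e-06, 3.349e-05]  ψ = [1, 1, 0]  (obs o_5=2)
backtrack: best end state = 2; path = [2, 1, 0, 2, 0, 2]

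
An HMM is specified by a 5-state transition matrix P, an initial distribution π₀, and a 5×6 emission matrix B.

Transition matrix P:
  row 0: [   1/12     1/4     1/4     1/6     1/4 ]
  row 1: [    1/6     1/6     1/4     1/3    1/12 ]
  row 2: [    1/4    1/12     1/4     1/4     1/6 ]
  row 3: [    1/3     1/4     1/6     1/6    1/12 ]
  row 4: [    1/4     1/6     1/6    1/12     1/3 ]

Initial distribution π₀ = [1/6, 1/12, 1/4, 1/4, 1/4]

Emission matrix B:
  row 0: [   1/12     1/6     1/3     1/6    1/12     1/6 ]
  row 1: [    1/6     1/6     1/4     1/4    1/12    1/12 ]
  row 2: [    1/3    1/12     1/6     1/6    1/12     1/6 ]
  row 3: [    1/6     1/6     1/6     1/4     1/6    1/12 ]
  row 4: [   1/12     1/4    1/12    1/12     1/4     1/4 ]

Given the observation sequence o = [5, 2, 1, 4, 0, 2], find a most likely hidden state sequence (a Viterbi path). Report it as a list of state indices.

path = [4, 0, 4, 4, 2, 0]

t=0: δ = [2.778e-02, 6.944e-03, 4.167e-02, 2.083e-02, 6.250e-02]  (obs o_0=5)
t=1: δ = [5.208e-03, 2.604e-03, 1.736e-03, 1.736e-03, 1.736e-03]  ψ = [4, 4, 2, 2, 4]  (obs o_1=2)
t=2: δ = [9.645e-05, 2.170e-04, 1.085e-04, 1.447e-04, 3.255e-04]  ψ = [3, 0, 0, 0, 0]  (obs o_2=1)
t=3: δ = [6.782e-06, 4.521e-06, 4.521e-06, 1.206e-05, 2.713e-05]  ψ = [4, 4, 1, 1, 4]  (obs o_3=4)
t=4: δ = [5.651e-07, 7.535e-07, 1.507e-06, 3.768e-07, 7.535e-07]  ψ = [4, 4, 4, 4, 4]  (obs o_4=0)
t=5: δ = [1.256e-07, 3.532e-08, 6.279e-08, 6.279e-08, 2.093e-08]  ψ = [2, 0, 2, 2, 2]  (obs o_5=2)
backtrack: best end state = 0; path = [4, 0, 4, 4, 2, 0]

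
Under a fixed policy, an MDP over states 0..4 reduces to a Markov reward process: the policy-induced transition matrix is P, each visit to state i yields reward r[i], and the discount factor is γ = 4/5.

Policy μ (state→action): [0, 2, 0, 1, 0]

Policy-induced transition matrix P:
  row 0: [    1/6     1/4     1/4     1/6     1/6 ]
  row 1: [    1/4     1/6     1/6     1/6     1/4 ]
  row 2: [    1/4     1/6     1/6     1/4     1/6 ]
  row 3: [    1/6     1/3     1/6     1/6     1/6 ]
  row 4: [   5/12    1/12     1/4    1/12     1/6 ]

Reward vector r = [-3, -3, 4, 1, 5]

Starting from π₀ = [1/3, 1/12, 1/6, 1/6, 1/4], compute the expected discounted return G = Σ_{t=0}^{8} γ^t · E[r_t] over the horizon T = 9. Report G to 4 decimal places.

t=0: π = [0.3333, 0.0833, 0.1667, 0.1667, 0.2500], E[r] = 0.8333, γ^t·E[r] = 0.833333, running G = 0.833333
t=1: π = [0.2500, 0.2014, 0.2153, 0.1597, 0.1736], E[r] = 0.5347, γ^t·E[r] = 0.427778, running G = 1.261111
t=2: π = [0.2448, 0.1997, 0.2020, 0.1701, 0.1834], E[r] = 0.5619, γ^t·E[r] = 0.359630, running G = 1.620741
t=3: π = [0.2460, 0.2001, 0.2024, 0.1682, 0.1833], E[r] = 0.5557, γ^t·E[r] = 0.284543, running G = 1.905284
t=4: π = [0.2460, 0.1999, 0.2024, 0.1683, 0.1833], E[r] = 0.5569, γ^t·E[r] = 0.228092, running G = 2.133376
t=5: π = [0.2460, 0.1999, 0.2024, 0.1683, 0.1833], E[r] = 0.5568, γ^t·E[r] = 0.182448, running G = 2.315824
t=6: π = [0.2460, 0.1999, 0.2024, 0.1683, 0.1833], E[r] = 0.5568, γ^t·E[r] = 0.145959, running G = 2.461783
t=7: π = [0.2460, 0.1999, 0.2024, 0.1683, 0.1833], E[r] = 0.5568, γ^t·E[r] = 0.116767, running G = 2.578550
t=8: π = [0.2460, 0.1999, 0.2024, 0.1683, 0.1833], E[r] = 0.5568, γ^t·E[r] = 0.093414, running G = 2.671964

G = 2.6720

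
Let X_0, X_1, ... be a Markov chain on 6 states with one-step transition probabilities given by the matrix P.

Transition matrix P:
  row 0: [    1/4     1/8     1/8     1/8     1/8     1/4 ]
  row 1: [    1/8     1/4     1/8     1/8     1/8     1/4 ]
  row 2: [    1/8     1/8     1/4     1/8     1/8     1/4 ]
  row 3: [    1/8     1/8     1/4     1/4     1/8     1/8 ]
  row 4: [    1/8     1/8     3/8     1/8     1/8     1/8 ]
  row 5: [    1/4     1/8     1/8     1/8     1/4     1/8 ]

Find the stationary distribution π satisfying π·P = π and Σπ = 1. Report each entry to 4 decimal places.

π = [0.1700, 0.1429, 0.2058, 0.1429, 0.1487, 0.1898]

Balance equations π_j = Σ_i π_i·P[i][j]:
  π_0 = 1/4·π_0 + 1/8·π_1 + 1/8·π_2 + 1/8·π_3 + 1/8·π_4 + 1/4·π_5
  π_1 = 1/8·π_0 + 1/4·π_1 + 1/8·π_2 + 1/8·π_3 + 1/8·π_4 + 1/8·π_5
  π_2 = 1/8·π_0 + 1/8·π_1 + 1/4·π_2 + 1/4·π_3 + 3/8·π_4 + 1/8·π_5
  π_3 = 1/8·π_0 + 1/8·π_1 + 1/8·π_2 + 1/4·π_3 + 1/8·π_4 + 1/8·π_5
  π_4 = 1/8·π_0 + 1/8·π_1 + 1/8·π_2 + 1/8·π_3 + 1/8·π_4 + 1/4·π_5
  normalize: π_0 + π_1 + π_2 + π_3 + π_4 + π_5 = 1
Solving the linear system gives exactly π = [608/3577, 1/7, 736/3577, 1/7, 76/511, 97/511].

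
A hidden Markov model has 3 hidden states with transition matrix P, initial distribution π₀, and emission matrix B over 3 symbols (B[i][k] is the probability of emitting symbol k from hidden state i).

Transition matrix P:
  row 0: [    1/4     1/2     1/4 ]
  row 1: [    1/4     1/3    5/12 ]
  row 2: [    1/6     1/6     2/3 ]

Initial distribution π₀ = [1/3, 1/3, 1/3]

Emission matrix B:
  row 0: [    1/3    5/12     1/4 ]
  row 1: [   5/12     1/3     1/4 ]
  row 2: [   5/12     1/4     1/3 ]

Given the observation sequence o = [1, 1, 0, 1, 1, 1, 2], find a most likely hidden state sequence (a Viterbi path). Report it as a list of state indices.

path = [0, 1, 2, 2, 2, 2, 2]

t=0: δ = [1.389e-01, 1.111e-01, 8.333e-02]  (obs o_0=1)
t=1: δ = [1.447e-02, 2.315e-02, 1.389e-02]  ψ = [0, 0, 2]  (obs o_1=1)
t=2: δ = [1.929e-03, 3.215e-03, 4.019e-03]  ψ = [1, 1, 1]  (obs o_2=0)
t=3: δ = [3.349e-04, 3.572e-04, 6.698e-04]  ψ = [1, 1, 2]  (obs o_3=1)
t=4: δ = [4.651e-05, 5.582e-05, 1.116e-04]  ψ = [2, 0, 2]  (obs o_4=1)
t=5: δ = [7.752e-06, 7.752e-06, 1.861e-05]  ψ = [2, 0, 2]  (obs o_5=1)
t=6: δ = [7.752e-07, 9.690e-07, 4.135e-06]  ψ = [2, 0, 2]  (obs o_6=2)
backtrack: best end state = 2; path = [0, 1, 2, 2, 2, 2, 2]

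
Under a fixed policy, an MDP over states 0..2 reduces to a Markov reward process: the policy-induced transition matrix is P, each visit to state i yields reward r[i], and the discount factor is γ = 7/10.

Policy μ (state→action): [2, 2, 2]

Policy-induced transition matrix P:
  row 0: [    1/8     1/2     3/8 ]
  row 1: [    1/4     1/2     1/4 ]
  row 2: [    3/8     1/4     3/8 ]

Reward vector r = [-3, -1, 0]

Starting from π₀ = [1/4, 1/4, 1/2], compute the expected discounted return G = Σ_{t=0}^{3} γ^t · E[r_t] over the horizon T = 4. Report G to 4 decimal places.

t=0: π = [0.2500, 0.2500, 0.5000], E[r] = -1.0000, γ^t·E[r] = -1.000000, running G = -1.000000
t=1: π = [0.2813, 0.3750, 0.3438], E[r] = -1.2188, γ^t·E[r] = -0.853125, running G = -1.853125
t=2: π = [0.2578, 0.4141, 0.3281], E[r] = -1.1875, γ^t·E[r] = -0.581875, running G = -2.435000
t=3: π = [0.2588, 0.4180, 0.3232], E[r] = -1.1943, γ^t·E[r] = -0.409657, running G = -2.844657

G = -2.8447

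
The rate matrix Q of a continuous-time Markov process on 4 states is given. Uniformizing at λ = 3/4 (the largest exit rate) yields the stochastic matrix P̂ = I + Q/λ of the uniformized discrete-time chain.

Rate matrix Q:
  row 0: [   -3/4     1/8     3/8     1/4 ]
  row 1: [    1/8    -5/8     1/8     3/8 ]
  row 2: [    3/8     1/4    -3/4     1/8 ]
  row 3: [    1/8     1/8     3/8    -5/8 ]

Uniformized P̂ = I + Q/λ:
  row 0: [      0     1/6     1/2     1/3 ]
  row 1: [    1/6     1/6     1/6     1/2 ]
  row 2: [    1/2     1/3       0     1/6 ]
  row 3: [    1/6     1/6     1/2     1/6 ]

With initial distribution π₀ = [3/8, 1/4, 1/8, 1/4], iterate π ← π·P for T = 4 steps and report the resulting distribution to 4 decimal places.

π = [0.2298, 0.2158, 0.2827, 0.2717]

t=0: π = [0.3750, 0.2500, 0.1250, 0.2500]
t=1: π = [0.1458, 0.1875, 0.3542, 0.3125]
t=2: π = [0.2604, 0.2257, 0.2604, 0.2535]
t=3: π = [0.2101, 0.2101, 0.2946, 0.2853]
t=4: π = [0.2298, 0.2158, 0.2827, 0.2717]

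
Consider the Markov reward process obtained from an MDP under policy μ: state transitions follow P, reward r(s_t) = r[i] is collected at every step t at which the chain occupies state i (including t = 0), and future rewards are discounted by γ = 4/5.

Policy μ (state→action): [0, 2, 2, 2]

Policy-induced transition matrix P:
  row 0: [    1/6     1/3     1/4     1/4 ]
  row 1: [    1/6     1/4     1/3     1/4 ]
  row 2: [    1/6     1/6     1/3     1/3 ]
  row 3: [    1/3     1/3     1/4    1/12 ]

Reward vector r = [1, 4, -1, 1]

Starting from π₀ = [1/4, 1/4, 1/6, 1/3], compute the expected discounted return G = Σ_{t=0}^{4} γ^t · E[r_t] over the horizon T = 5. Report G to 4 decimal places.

G = 4.3063

t=0: π = [0.2500, 0.2500, 0.1667, 0.3333], E[r] = 1.4167, γ^t·E[r] = 1.416667, running G = 1.416667
t=1: π = [0.2222, 0.2847, 0.2847, 0.2083], E[r] = 1.2847, γ^t·E[r] = 1.027778, running G = 2.444444
t=2: π = [0.2014, 0.2622, 0.2975, 0.2390], E[r] = 1.1916, γ^t·E[r] = 0.762593, running G = 3.207037
t=3: π = [0.2065, 0.2619, 0.2966, 0.2350], E[r] = 1.1925, γ^t·E[r] = 0.610543, running G = 3.817580
t=4: π = [0.2058, 0.2621, 0.2965, 0.2356], E[r] = 1.1931, γ^t·E[r] = 0.488700, running G = 4.306280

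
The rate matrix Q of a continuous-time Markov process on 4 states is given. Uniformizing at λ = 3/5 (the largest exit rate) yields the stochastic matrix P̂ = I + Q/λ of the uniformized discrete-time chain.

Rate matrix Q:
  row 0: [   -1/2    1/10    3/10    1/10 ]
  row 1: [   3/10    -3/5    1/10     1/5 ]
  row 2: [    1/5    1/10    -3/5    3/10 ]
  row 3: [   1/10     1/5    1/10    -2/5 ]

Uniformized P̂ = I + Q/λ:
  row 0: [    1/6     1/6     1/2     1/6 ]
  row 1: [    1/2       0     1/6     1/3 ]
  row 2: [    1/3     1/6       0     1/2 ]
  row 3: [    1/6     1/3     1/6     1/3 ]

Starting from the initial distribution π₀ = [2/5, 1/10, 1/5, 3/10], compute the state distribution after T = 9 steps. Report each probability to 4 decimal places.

t=0: π = [0.4000, 0.1000, 0.2000, 0.3000]
t=1: π = [0.2333, 0.2000, 0.2667, 0.3000]
t=2: π = [0.2778, 0.1833, 0.2000, 0.3389]
t=3: π = [0.2611, 0.1926, 0.2259, 0.3204]
t=4: π = [0.2685, 0.1880, 0.2160, 0.3275]
t=5: π = [0.2653, 0.1899, 0.2202, 0.3246]
t=6: π = [0.2667, 0.1891, 0.2184, 0.3258]
t=7: π = [0.2661, 0.1894, 0.2192, 0.3253]
t=8: π = [0.2663, 0.1893, 0.2188, 0.3255]
t=9: π = [0.2662, 0.1894, 0.2190, 0.3254]

π = [0.2662, 0.1894, 0.2190, 0.3254]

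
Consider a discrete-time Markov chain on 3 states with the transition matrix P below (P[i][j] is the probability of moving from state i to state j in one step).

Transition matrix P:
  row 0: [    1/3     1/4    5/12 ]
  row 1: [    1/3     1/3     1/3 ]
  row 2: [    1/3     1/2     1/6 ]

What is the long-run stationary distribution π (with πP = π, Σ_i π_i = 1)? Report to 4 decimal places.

Balance equations π_j = Σ_i π_i·P[i][j]:
  π_0 = 1/3·π_0 + 1/3·π_1 + 1/3·π_2
  π_1 = 1/4·π_0 + 1/3·π_1 + 1/2·π_2
  normalize: π_0 + π_1 + π_2 = 1
Solving the linear system gives exactly π = [1/3, 5/14, 13/42].

π = [0.3333, 0.3571, 0.3095]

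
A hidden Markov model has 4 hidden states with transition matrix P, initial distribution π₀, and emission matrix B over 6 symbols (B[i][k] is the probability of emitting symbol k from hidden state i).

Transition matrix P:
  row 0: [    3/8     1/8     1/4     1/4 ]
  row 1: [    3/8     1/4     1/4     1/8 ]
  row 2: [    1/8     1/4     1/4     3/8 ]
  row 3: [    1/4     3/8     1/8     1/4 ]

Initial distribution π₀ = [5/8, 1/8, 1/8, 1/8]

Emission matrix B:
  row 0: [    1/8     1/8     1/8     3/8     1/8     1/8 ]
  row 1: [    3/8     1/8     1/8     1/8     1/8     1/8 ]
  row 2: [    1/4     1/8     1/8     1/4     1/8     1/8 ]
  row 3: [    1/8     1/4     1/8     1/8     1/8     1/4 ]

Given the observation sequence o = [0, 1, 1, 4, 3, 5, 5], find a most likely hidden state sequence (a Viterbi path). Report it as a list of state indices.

path = [0, 3, 3, 1, 0, 3, 3]

t=0: δ = [7.812e-02, 4.688e-02, 3.125e-02, 1.562e-02]  (obs o_0=0)
t=1: δ = [3.662e-03, 1.465e-03, 2.441e-03, 4.883e-03]  ψ = [0, 1, 0, 0]  (obs o_1=1)
t=2: δ = [1.717e-04, 2.289e-04, 1.144e-04, 3.052e-04]  ψ = [0, 3, 0, 3]  (obs o_2=1)
t=3: δ = [1.073e-05, 1.431e-05, 7.153e-06, 9.537e-06]  ψ = [1, 3, 1, 3]  (obs o_3=4)
t=4: δ = [2.012e-06, 4.470e-07, 8.941e-07, 3.353e-07]  ψ = [1, 1, 1, 0]  (obs o_4=3)
t=5: δ = [9.430e-08, 3.143e-08, 6.286e-08, 1.257e-07]  ψ = [0, 0, 0, 0]  (obs o_5=5)
t=6: δ = [4.420e-09, 5.894e-09, 2.947e-09, 7.858e-09]  ψ = [0, 3, 0, 3]  (obs o_6=5)
backtrack: best end state = 3; path = [0, 3, 3, 1, 0, 3, 3]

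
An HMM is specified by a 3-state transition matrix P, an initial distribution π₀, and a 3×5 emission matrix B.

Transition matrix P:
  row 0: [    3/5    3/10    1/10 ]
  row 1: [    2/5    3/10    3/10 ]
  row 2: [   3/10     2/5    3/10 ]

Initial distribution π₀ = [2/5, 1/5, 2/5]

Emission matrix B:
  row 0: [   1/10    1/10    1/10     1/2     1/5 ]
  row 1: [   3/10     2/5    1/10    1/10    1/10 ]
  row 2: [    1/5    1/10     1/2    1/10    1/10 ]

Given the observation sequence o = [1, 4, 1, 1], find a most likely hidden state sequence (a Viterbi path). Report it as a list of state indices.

path = [1, 0, 1, 1]

t=0: δ = [4.000e-02, 8.000e-02, 4.000e-02]  (obs o_0=1)
t=1: δ = [6.400e-03, 2.400e-03, 2.400e-03]  ψ = [1, 1, 1]  (obs o_1=4)
t=2: δ = [3.840e-04, 7.680e-04, 7.200e-05]  ψ = [0, 0, 1]  (obs o_2=1)
t=3: δ = [3.072e-05, 9.216e-05, 2.304e-05]  ψ = [1, 1, 1]  (obs o_3=1)
backtrack: best end state = 1; path = [1, 0, 1, 1]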